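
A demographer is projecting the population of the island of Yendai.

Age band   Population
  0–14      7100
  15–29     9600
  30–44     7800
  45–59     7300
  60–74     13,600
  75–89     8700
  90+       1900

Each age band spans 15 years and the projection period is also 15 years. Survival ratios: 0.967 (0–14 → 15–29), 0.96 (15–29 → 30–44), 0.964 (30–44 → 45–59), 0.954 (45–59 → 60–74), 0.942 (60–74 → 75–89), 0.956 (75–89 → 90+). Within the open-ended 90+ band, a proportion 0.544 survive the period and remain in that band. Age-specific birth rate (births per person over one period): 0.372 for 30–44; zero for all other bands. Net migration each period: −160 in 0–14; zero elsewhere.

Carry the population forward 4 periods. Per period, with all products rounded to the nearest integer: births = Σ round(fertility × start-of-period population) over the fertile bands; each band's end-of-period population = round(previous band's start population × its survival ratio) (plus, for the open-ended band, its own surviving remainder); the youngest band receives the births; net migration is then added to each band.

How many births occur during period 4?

947

Period 1:
Births: 7800 * 0.372 = 2902
15–29: 7100 * 0.967 = 6866
30–44: 9600 * 0.96 = 9216
45–59: 7800 * 0.964 = 7519
60–74: 7300 * 0.954 = 6964
75–89: 13600 * 0.942 = 12811
90+: 8700 * 0.956 + 1900 * 0.544 = 8317 + 1034 = 9351
Net migration: 0–14 − 160 → 2742
Giving 2742 / 6866 / 9216 / 7519 / 6964 / 12811 / 9351.
Period 2:
Births: 9216 * 0.372 = 3428
15–29: 2742 * 0.967 = 2652
30–44: 6866 * 0.96 = 6591
45–59: 9216 * 0.964 = 8884
60–74: 7519 * 0.954 = 7173
75–89: 6964 * 0.942 = 6560
90+: 12811 * 0.956 + 9351 * 0.544 = 12247 + 5087 = 17334
Net migration: 0–14 − 160 → 3268
Giving 3268 / 2652 / 6591 / 8884 / 7173 / 6560 / 17334.
Period 3:
Births: 6591 * 0.372 = 2452
15–29: 3268 * 0.967 = 3160
30–44: 2652 * 0.96 = 2546
45–59: 6591 * 0.964 = 6354
60–74: 8884 * 0.954 = 8475
75–89: 7173 * 0.942 = 6757
90+: 6560 * 0.956 + 17334 * 0.544 = 6271 + 9430 = 15701
Net migration: 0–14 − 160 → 2292
Giving 2292 / 3160 / 2546 / 6354 / 8475 / 6757 / 15701.
Period 4:
Births: 2546 * 0.372 = 947
15–29: 2292 * 0.967 = 2216
30–44: 3160 * 0.96 = 3034
45–59: 2546 * 0.964 = 2454
60–74: 6354 * 0.954 = 6062
75–89: 8475 * 0.942 = 7983
90+: 6757 * 0.956 + 15701 * 0.544 = 6460 + 8541 = 15001
Net migration: 0–14 − 160 → 787
Giving 787 / 2216 / 3034 / 2454 / 6062 / 7983 / 15001.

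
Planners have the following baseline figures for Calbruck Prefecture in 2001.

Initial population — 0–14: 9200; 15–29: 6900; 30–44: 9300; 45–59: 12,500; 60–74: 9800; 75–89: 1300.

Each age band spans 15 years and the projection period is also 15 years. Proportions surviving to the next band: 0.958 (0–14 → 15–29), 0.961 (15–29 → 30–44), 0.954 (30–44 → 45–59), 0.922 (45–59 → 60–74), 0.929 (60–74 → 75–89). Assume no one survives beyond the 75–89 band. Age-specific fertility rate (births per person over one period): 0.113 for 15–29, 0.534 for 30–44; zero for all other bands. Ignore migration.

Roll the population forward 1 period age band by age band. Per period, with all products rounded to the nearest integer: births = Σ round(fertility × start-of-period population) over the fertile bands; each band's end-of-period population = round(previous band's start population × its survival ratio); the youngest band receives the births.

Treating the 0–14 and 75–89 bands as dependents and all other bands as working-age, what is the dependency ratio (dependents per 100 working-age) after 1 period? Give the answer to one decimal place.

Period 1.
Births: 6900 * 0.113 = 780, 9300 * 0.534 = 4966 ⇒ total 5746
15–29: 9200 * 0.958 = 8814
30–44: 6900 * 0.961 = 6631
45–59: 9300 * 0.954 = 8872
60–74: 12500 * 0.922 = 11525
75–89: 9800 * 0.929 = 9104
End of period: [5746, 8814, 6631, 8872, 11525, 9104]
Dependents (band 0–14 + band 75–89) = 5746 + 9104 = 14850; working-age = 35842; ratio = 14850/35842 × 100 = 41.4

41.4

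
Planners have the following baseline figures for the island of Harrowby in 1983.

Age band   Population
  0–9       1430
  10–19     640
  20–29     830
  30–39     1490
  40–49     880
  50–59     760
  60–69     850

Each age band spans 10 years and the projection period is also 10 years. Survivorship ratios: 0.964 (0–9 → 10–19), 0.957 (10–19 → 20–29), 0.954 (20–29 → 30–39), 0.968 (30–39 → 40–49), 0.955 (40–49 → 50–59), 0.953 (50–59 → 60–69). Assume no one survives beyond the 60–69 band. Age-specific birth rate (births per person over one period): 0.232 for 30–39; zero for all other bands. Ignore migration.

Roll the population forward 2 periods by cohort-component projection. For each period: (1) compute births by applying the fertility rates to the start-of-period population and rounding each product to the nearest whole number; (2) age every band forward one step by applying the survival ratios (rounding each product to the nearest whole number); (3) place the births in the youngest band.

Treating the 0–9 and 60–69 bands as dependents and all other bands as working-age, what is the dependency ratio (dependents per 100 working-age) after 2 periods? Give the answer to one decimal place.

22.5

Numbering the groups 1..7 from youngest to oldest:
Period 1.
Births: 1490 × 0.232 = 346
Group 2: 1430 × 0.964 = 1379
Group 3: 640 × 0.957 = 612
Group 4: 830 × 0.954 = 792
Group 5: 1490 × 0.968 = 1442
Group 6: 880 × 0.955 = 840
Group 7: 760 × 0.953 = 724
Giving 346 / 1379 / 612 / 792 / 1442 / 840 / 724.
Period 2.
Births: 792 × 0.232 = 184
Group 2: 346 × 0.964 = 334
Group 3: 1379 × 0.957 = 1320
Group 4: 612 × 0.954 = 584
Group 5: 792 × 0.968 = 767
Group 6: 1442 × 0.955 = 1377
Group 7: 840 × 0.953 = 801
Giving 184 / 334 / 1320 / 584 / 767 / 1377 / 801.
Dependents (band 0–9 + band 60–69) = 184 + 801 = 985; working-age = 4382; ratio = 985/4382 × 100 = 22.5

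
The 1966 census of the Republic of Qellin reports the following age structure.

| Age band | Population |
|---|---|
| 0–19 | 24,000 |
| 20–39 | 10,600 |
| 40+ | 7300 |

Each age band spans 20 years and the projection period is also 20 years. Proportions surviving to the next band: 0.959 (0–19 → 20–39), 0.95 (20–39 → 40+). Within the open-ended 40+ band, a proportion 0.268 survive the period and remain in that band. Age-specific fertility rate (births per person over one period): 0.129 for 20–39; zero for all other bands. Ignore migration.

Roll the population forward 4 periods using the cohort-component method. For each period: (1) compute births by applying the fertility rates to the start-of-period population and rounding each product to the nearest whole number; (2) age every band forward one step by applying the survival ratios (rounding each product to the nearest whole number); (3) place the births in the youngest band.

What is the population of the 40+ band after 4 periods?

4841

[period 1]
Births: 10600 × 0.129 = 1367
20–39: 24000 × 0.959 = 23016
40+: 10600 × 0.95 + 7300 × 0.268 = 10070 + 1956 = 12026
Giving 1367 / 23016 / 12026.
[period 2]
Births: 23016 × 0.129 = 2969
20–39: 1367 × 0.959 = 1311
40+: 23016 × 0.95 + 12026 × 0.268 = 21865 + 3223 = 25088
Giving 2969 / 1311 / 25088.
[period 3]
Births: 1311 × 0.129 = 169
20–39: 2969 × 0.959 = 2847
40+: 1311 × 0.95 + 25088 × 0.268 = 1245 + 6724 = 7969
Giving 169 / 2847 / 7969.
[period 4]
Births: 2847 × 0.129 = 367
20–39: 169 × 0.959 = 162
40+: 2847 × 0.95 + 7969 × 0.268 = 2705 + 2136 = 4841
Giving 367 / 162 / 4841.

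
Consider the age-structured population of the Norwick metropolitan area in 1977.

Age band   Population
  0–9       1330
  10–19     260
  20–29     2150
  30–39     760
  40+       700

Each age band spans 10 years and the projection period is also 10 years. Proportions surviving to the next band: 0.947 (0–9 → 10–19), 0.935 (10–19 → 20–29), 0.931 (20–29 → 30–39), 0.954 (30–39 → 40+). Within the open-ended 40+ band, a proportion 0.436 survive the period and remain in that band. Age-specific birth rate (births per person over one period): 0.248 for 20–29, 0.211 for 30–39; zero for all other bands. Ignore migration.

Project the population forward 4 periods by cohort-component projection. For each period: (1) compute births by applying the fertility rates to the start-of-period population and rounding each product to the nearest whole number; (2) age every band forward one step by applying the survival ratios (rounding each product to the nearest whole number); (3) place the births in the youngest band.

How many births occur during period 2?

482

After projecting period 1:
Births: 2150 * 0.248 = 533  |  760 * 0.211 = 160 — total 693
10–19: 1330 * 0.947 = 1260
20–29: 260 * 0.935 = 243
30–39: 2150 * 0.931 = 2002
40+: 760 * 0.954 + 700 * 0.436 = 725 + 305 = 1030
→ [693, 1260, 243, 2002, 1030]
After projecting period 2:
Births: 243 * 0.248 = 60  |  2002 * 0.211 = 422 — total 482
10–19: 693 * 0.947 = 656
20–29: 1260 * 0.935 = 1178
30–39: 243 * 0.931 = 226
40+: 2002 * 0.954 + 1030 * 0.436 = 1910 + 449 = 2359
→ [482, 656, 1178, 226, 2359]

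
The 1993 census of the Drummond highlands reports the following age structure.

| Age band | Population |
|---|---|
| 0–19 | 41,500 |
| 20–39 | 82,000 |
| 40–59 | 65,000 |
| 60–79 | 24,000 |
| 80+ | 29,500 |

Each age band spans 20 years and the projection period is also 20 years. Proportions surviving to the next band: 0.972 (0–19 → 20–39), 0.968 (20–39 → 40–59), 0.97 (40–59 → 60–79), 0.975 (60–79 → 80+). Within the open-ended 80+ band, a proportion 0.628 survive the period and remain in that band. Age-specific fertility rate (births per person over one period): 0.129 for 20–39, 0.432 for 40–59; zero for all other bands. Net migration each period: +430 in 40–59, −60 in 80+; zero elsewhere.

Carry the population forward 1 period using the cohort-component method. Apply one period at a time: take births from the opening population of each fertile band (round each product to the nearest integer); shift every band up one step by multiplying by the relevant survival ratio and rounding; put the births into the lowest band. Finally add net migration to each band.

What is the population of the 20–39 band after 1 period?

40338

Let group 1 be 0–19 through group 5 = 80+.
Period 1.
Births: 82000 × 0.129 = 10578, 65000 × 0.432 = 28080 — total 38658
Group 2: 41500 × 0.972 = 40338
Group 3: 82000 × 0.968 = 79376
Group 4: 65000 × 0.97 = 63050
Group 5: 24000 × 0.975 + 29500 × 0.628 = 23400 + 18526 = 41926
Net migration: Group 3 + 430 → 79806; Group 5 − 60 → 41866
→ [38658, 40338, 79806, 63050, 41866]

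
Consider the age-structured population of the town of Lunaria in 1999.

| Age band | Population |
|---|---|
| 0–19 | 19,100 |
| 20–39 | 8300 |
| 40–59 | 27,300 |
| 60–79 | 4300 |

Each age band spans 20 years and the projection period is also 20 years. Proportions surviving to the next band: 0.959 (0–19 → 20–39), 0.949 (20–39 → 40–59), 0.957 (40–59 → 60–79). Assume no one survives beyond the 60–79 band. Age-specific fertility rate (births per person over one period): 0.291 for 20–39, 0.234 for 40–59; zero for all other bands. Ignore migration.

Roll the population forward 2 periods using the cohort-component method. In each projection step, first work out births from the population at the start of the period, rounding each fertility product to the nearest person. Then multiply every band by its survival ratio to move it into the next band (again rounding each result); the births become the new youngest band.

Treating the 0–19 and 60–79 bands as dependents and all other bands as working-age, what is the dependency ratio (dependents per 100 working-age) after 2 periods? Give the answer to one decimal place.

57.0

— Period 1 —
Births: 8300 × 0.291 = 2415, 27300 × 0.234 = 6388 — total 8803
20–39: 19100 × 0.959 = 18317
40–59: 8300 × 0.949 = 7877
60–79: 27300 × 0.957 = 26126
Population now: 0–19=8803, 20–39=18317, 40–59=7877, 60–79=26126
— Period 2 —
Births: 18317 × 0.291 = 5330, 7877 × 0.234 = 1843 — total 7173
20–39: 8803 × 0.959 = 8442
40–59: 18317 × 0.949 = 17383
60–79: 7877 × 0.957 = 7538
Population now: 0–19=7173, 20–39=8442, 40–59=17383, 60–79=7538
Dependents (band 0–19 + band 60–79) = 7173 + 7538 = 14711; working-age = 25825; ratio = 14711/25825 × 100 = 57.0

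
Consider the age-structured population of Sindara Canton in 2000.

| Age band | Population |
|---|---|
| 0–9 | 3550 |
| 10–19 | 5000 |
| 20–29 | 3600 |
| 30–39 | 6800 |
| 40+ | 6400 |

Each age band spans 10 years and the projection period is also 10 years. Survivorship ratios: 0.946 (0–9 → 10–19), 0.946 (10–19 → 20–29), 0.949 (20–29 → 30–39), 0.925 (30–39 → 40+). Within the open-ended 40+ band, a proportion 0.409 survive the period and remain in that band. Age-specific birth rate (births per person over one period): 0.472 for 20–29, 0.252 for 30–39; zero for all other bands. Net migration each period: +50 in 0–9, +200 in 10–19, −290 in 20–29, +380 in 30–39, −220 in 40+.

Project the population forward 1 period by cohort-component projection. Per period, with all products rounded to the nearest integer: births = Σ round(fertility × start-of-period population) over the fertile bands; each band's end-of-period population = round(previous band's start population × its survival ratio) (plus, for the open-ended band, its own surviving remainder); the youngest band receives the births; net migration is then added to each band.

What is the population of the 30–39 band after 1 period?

3796

(Groups numbered youngest = 1 to oldest = 5.)
Period 1:
Births: 3600 × 0.472 = 1699 ; 6800 × 0.252 = 1714 ⇒ total 3413
Group 2: 3550 × 0.946 = 3358
Group 3: 5000 × 0.946 = 4730
Group 4: 3600 × 0.949 = 3416
Group 5: 6800 × 0.925 + 6400 × 0.409 = 6290 + 2618 = 8908
Net migration: Group 1 + 50 → 3463; Group 2 + 200 → 3558; Group 3 − 290 → 4440; Group 4 + 380 → 3796; Group 5 − 220 → 8688
→ [3463, 3558, 4440, 3796, 8688]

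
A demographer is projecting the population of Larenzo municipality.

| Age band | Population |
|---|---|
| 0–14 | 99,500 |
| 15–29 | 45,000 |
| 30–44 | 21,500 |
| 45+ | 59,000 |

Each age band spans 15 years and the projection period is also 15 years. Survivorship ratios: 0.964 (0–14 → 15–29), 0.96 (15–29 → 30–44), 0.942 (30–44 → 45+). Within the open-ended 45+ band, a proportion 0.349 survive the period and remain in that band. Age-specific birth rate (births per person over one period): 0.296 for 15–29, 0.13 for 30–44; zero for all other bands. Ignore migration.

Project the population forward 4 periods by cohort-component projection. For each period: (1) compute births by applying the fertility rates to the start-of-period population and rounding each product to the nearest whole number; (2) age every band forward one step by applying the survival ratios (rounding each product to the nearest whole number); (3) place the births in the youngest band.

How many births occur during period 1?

16115

After projecting period 1:
Births: 45000 * 0.296 = 13320  |  21500 * 0.13 = 2795 — total 16115
15–29: 99500 * 0.964 = 95918
30–44: 45000 * 0.96 = 43200
45+: 21500 * 0.942 + 59000 * 0.349 = 20253 + 20591 = 40844
Giving 16115 / 95918 / 43200 / 40844.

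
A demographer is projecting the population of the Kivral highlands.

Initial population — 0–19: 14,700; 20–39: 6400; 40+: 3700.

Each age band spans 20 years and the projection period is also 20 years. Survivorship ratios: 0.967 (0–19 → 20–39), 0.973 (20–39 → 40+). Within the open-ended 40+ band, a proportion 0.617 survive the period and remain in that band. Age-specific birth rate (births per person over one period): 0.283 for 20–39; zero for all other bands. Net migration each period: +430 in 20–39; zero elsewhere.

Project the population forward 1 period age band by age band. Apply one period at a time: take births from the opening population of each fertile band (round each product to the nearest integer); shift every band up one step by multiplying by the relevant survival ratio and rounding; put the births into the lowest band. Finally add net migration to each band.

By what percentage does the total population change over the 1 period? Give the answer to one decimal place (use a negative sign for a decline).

Numbering the bands 1..3 from youngest to oldest:
Period 1.
Births: 6400 × 0.283 = 1811
Band 2: 14700 × 0.967 = 14215
Band 3: 6400 × 0.973 + 3700 × 0.617 = 6227 + 2283 = 8510
Net migration: Band 2 + 430 → 14645
→ [1811, 14645, 8510]
Total: 24800 → 24966; change = 166; percentage change = 0.7%

0.7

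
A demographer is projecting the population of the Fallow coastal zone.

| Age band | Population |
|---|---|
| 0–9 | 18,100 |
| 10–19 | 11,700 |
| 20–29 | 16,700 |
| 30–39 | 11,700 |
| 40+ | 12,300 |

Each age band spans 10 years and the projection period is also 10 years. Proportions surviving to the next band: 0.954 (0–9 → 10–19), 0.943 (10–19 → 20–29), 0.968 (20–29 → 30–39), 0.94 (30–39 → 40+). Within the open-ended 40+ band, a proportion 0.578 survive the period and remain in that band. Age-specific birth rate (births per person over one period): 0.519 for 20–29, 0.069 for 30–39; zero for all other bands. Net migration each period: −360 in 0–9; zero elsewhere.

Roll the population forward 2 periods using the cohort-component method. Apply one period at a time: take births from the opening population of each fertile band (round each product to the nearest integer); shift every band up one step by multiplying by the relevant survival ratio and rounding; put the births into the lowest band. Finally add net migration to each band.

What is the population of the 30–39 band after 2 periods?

10680

Period 1.
Births: 16700 × 0.519 = 8667, 11700 × 0.069 = 807 ⇒ total 9474
10–19: 18100 × 0.954 = 17267
20–29: 11700 × 0.943 = 11033
30–39: 16700 × 0.968 = 16166
40+: 11700 × 0.94 + 12300 × 0.578 = 10998 + 7109 = 18107
Net migration: 0–9 − 360 → 9114
Population now: 0–9=9114, 10–19=17267, 20–29=11033, 30–39=16166, 40+=18107
Period 2.
Births: 11033 × 0.519 = 5726, 16166 × 0.069 = 1115 ⇒ total 6841
10–19: 9114 × 0.954 = 8695
20–29: 17267 × 0.943 = 16283
30–39: 11033 × 0.968 = 10680
40+: 16166 × 0.94 + 18107 × 0.578 = 15196 + 10466 = 25662
Net migration: 0–9 − 360 → 6481
Population now: 0–9=6481, 10–19=8695, 20–29=16283, 30–39=10680, 40+=25662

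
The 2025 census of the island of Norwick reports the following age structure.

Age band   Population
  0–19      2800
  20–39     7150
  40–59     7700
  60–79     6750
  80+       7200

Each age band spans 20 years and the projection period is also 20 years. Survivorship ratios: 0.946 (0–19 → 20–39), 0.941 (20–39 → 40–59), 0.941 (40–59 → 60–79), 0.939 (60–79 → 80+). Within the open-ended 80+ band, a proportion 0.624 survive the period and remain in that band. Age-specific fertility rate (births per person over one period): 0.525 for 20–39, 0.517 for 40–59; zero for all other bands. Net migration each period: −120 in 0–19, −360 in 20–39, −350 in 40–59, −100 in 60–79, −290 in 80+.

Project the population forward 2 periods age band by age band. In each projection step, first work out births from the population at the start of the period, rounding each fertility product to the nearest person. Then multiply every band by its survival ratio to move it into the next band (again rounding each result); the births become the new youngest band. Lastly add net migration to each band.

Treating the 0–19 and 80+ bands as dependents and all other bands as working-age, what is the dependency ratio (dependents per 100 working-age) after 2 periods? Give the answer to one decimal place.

119.4

Call the groups 1 to 5, youngest first.
[period 1]
Births: 7150 × 0.525 = 3754 ; 7700 × 0.517 = 3981 → 7735
Group 2: 2800 × 0.946 = 2649
Group 3: 7150 × 0.941 = 6728
Group 4: 7700 × 0.941 = 7246
Group 5: 6750 × 0.939 + 7200 × 0.624 = 6338 + 4493 = 10831
Net migration: Group 1 − 120 → 7615; Group 2 − 360 → 2289; Group 3 − 350 → 6378; Group 4 − 100 → 7146; Group 5 − 290 → 10541
End of period: [7615, 2289, 6378, 7146, 10541]
[period 2]
Births: 2289 × 0.525 = 1202 ; 6378 × 0.517 = 3297 → 4499
Group 2: 7615 × 0.946 = 7204
Group 3: 2289 × 0.941 = 2154
Group 4: 6378 × 0.941 = 6002
Group 5: 7146 × 0.939 + 10541 × 0.624 = 6710 + 6578 = 13288
Net migration: Group 1 − 120 → 4379; Group 2 − 360 → 6844; Group 3 − 350 → 1804; Group 4 − 100 → 5902; Group 5 − 290 → 12998
End of period: [4379, 6844, 1804, 5902, 12998]
Dependents (band 0–19 + band 80+) = 4379 + 12998 = 17377; working-age = 14550; ratio = 17377/14550 × 100 = 119.4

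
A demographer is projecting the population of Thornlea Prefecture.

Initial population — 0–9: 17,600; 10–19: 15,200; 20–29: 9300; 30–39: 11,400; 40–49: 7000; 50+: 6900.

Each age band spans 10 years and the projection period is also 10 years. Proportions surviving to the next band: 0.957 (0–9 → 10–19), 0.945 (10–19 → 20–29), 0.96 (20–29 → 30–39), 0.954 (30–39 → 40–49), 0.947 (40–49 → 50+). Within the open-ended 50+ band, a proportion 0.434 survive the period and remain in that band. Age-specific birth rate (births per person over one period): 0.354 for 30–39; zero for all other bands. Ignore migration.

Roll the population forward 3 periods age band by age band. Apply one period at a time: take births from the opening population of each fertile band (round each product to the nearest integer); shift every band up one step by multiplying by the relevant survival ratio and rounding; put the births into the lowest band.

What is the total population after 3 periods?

54340

Numbering the groups 1..6 from youngest to oldest:
— Period 1 —
Births: 11400 * 0.354 = 4036
Group 2: 17600 * 0.957 = 16843
Group 3: 15200 * 0.945 = 14364
Group 4: 9300 * 0.96 = 8928
Group 5: 11400 * 0.954 = 10876
Group 6: 7000 * 0.947 + 6900 * 0.434 = 6629 + 2995 = 9624
Population now: 0–9=4036, 10–19=16843, 20–29=14364, 30–39=8928, 40–49=10876, 50+=9624
— Period 2 —
Births: 8928 * 0.354 = 3161
Group 2: 4036 * 0.957 = 3862
Group 3: 16843 * 0.945 = 15917
Group 4: 14364 * 0.96 = 13789
Group 5: 8928 * 0.954 = 8517
Group 6: 10876 * 0.947 + 9624 * 0.434 = 10300 + 4177 = 14477
Population now: 0–9=3161, 10–19=3862, 20–29=15917, 30–39=13789, 40–49=8517, 50+=14477
— Period 3 —
Births: 13789 * 0.354 = 4881
Group 2: 3161 * 0.957 = 3025
Group 3: 3862 * 0.945 = 3650
Group 4: 15917 * 0.96 = 15280
Group 5: 13789 * 0.954 = 13155
Group 6: 8517 * 0.947 + 14477 * 0.434 = 8066 + 6283 = 14349
Population now: 0–9=4881, 10–19=3025, 20–29=3650, 30–39=15280, 40–49=13155, 50+=14349
Total after period 3: 4881 + 3025 + 3650 + 15280 + 13155 + 14349 = 54340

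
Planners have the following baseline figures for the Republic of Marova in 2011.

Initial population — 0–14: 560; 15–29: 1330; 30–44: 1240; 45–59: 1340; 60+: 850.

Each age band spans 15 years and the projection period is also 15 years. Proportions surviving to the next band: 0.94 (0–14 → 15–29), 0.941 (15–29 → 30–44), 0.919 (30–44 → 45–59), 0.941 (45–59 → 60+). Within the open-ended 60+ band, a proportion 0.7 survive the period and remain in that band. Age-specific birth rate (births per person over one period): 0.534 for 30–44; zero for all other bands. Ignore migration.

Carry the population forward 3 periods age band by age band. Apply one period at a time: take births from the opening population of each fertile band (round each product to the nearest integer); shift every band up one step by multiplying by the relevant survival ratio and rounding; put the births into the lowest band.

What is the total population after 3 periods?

4676

— Period 1 —
Births: 1240 * 0.534 = 662
15–29: 560 * 0.94 = 526
30–44: 1330 * 0.941 = 1252
45–59: 1240 * 0.919 = 1140
60+: 1340 * 0.941 + 850 * 0.7 = 1261 + 595 = 1856
Giving 662 / 526 / 1252 / 1140 / 1856.
— Period 2 —
Births: 1252 * 0.534 = 669
15–29: 662 * 0.94 = 622
30–44: 526 * 0.941 = 495
45–59: 1252 * 0.919 = 1151
60+: 1140 * 0.941 + 1856 * 0.7 = 1073 + 1299 = 2372
Giving 669 / 622 / 495 / 1151 / 2372.
— Period 3 —
Births: 495 * 0.534 = 264
15–29: 669 * 0.94 = 629
30–44: 622 * 0.941 = 585
45–59: 495 * 0.919 = 455
60+: 1151 * 0.941 + 2372 * 0.7 = 1083 + 1660 = 2743
Giving 264 / 629 / 585 / 455 / 2743.
Total after period 3: 264 + 629 + 585 + 455 + 2743 = 4676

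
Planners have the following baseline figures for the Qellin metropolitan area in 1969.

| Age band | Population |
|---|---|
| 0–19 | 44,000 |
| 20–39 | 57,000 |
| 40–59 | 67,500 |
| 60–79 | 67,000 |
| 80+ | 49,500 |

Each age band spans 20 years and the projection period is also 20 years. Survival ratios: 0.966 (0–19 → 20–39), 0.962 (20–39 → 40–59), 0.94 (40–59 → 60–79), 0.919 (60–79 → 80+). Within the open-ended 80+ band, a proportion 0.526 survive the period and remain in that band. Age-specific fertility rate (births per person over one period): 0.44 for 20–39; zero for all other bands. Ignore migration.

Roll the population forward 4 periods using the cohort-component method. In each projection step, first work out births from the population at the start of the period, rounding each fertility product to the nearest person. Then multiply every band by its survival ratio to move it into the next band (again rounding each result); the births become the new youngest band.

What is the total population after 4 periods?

146656

After projecting period 1:
Births: 57000 * 0.44 = 25080
20–39: 44000 * 0.966 = 42504
40–59: 57000 * 0.962 = 54834
60–79: 67500 * 0.94 = 63450
80+: 67000 * 0.919 + 49500 * 0.526 = 61573 + 26037 = 87610
→ [25080, 42504, 54834, 63450, 87610]
After projecting period 2:
Births: 42504 * 0.44 = 18702
20–39: 25080 * 0.966 = 24227
40–59: 42504 * 0.962 = 40889
60–79: 54834 * 0.94 = 51544
80+: 63450 * 0.919 + 87610 * 0.526 = 58311 + 46083 = 104394
→ [18702, 24227, 40889, 51544, 104394]
After projecting period 3:
Births: 24227 * 0.44 = 10660
20–39: 18702 * 0.966 = 18066
40–59: 24227 * 0.962 = 23306
60–79: 40889 * 0.94 = 38436
80+: 51544 * 0.919 + 104394 * 0.526 = 47369 + 54911 = 102280
→ [10660, 18066, 23306, 38436, 102280]
After projecting period 4:
Births: 18066 * 0.44 = 7949
20–39: 10660 * 0.966 = 10298
40–59: 18066 * 0.962 = 17379
60–79: 23306 * 0.94 = 21908
80+: 38436 * 0.919 + 102280 * 0.526 = 35323 + 53799 = 89122
→ [7949, 10298, 17379, 21908, 89122]
Total after period 4: 7949 + 10298 + 17379 + 21908 + 89122 = 146656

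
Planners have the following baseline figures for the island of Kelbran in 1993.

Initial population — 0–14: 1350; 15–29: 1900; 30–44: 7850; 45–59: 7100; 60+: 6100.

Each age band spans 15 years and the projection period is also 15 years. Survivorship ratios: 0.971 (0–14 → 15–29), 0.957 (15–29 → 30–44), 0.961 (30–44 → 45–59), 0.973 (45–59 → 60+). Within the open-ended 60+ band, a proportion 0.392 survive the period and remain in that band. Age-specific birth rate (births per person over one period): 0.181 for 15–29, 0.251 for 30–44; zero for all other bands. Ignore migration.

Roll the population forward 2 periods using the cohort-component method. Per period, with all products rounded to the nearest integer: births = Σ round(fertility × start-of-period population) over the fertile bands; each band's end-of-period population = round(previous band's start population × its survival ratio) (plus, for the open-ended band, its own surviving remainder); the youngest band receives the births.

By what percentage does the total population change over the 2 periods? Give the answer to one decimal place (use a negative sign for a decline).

Numbering the bands 1..5 from youngest to oldest:
[period 1]
Births: 1900 × 0.181 = 344, 7850 × 0.251 = 1970 → 2314
Band 2: 1350 × 0.971 = 1311
Band 3: 1900 × 0.957 = 1818
Band 4: 7850 × 0.961 = 7544
Band 5: 7100 × 0.973 + 6100 × 0.392 = 6908 + 2391 = 9299
End of period: [2314, 1311, 1818, 7544, 9299]
[period 2]
Births: 1311 × 0.181 = 237, 1818 × 0.251 = 456 → 693
Band 2: 2314 × 0.971 = 2247
Band 3: 1311 × 0.957 = 1255
Band 4: 1818 × 0.961 = 1747
Band 5: 7544 × 0.973 + 9299 × 0.392 = 7340 + 3645 = 10985
End of period: [693, 2247, 1255, 1747, 10985]
Total: 24300 → 16927; change = -7373; percentage change = -30.3%

-30.3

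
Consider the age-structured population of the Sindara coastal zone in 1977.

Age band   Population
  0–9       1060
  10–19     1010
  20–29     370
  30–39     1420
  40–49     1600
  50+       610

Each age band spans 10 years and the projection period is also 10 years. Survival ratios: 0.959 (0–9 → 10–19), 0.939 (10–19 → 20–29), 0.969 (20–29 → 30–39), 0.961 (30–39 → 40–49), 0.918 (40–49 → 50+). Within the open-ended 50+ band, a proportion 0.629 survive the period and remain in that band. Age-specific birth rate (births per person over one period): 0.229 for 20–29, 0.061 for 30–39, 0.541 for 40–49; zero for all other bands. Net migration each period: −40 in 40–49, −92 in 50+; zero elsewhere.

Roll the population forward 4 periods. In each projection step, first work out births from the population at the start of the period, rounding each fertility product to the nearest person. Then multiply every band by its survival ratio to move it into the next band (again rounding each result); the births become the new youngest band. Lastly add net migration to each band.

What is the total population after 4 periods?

5446

After projecting period 1:
Births: 370 × 0.229 = 85 ; 1420 × 0.061 = 87 ; 1600 × 0.541 = 866 ⇒ total 1038
10–19: 1060 × 0.959 = 1017
20–29: 1010 × 0.939 = 948
30–39: 370 × 0.969 = 359
40–49: 1420 × 0.961 = 1365
50+: 1600 × 0.918 + 610 × 0.629 = 1469 + 384 = 1853
Net migration: 40–49 − 40 → 1325; 50+ − 92 → 1761
Giving 1038 / 1017 / 948 / 359 / 1325 / 1761.
After projecting period 2:
Births: 948 × 0.229 = 217 ; 359 × 0.061 = 22 ; 1325 × 0.541 = 717 ⇒ total 956
10–19: 1038 × 0.959 = 995
20–29: 1017 × 0.939 = 955
30–39: 948 × 0.969 = 919
40–49: 359 × 0.961 = 345
50+: 1325 × 0.918 + 1761 × 0.629 = 1216 + 1108 = 2324
Net migration: 40–49 − 40 → 305; 50+ − 92 → 2232
Giving 956 / 995 / 955 / 919 / 305 / 2232.
After projecting period 3:
Births: 955 × 0.229 = 219 ; 919 × 0.061 = 56 ; 305 × 0.541 = 165 ⇒ total 440
10–19: 956 × 0.959 = 917
20–29: 995 × 0.939 = 934
30–39: 955 × 0.969 = 925
40–49: 919 × 0.961 = 883
50+: 305 × 0.918 + 2232 × 0.629 = 280 + 1404 = 1684
Net migration: 40–49 − 40 → 843; 50+ − 92 → 1592
Giving 440 / 917 / 934 / 925 / 843 / 1592.
After projecting period 4:
Births: 934 × 0.229 = 214 ; 925 × 0.061 = 56 ; 843 × 0.541 = 456 ⇒ total 726
10–19: 440 × 0.959 = 422
20–29: 917 × 0.939 = 861
30–39: 934 × 0.969 = 905
40–49: 925 × 0.961 = 889
50+: 843 × 0.918 + 1592 × 0.629 = 774 + 1001 = 1775
Net migration: 40–49 − 40 → 849; 50+ − 92 → 1683
Giving 726 / 422 / 861 / 905 / 849 / 1683.
Total after period 4: 726 + 422 + 861 + 905 + 849 + 1683 = 5446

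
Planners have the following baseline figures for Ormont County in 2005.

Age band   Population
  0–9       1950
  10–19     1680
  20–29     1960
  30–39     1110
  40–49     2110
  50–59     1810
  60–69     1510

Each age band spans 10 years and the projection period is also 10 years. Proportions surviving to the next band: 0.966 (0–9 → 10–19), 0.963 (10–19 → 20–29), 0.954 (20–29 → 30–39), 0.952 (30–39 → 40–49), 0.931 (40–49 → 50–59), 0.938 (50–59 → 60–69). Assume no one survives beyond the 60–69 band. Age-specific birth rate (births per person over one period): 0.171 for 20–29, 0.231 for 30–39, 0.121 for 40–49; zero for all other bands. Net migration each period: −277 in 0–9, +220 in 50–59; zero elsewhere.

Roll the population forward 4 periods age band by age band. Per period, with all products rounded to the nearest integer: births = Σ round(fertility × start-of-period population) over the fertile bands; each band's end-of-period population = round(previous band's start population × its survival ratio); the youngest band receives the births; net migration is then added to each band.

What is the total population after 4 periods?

7001

Period 1:
Births: 1960 * 0.171 = 335, 1110 * 0.231 = 256, 2110 * 0.121 = 255 → total 846
10–19: 1950 * 0.966 = 1884
20–29: 1680 * 0.963 = 1618
30–39: 1960 * 0.954 = 1870
40–49: 1110 * 0.952 = 1057
50–59: 2110 * 0.931 = 1964
60–69: 1810 * 0.938 = 1698
Net migration: 0–9 − 277 → 569; 50–59 + 220 → 2184
→ [569, 1884, 1618, 1870, 1057, 2184, 1698]
Period 2:
Births: 1618 * 0.171 = 277, 1870 * 0.231 = 432, 1057 * 0.121 = 128 → total 837
10–19: 569 * 0.966 = 550
20–29: 1884 * 0.963 = 1814
30–39: 1618 * 0.954 = 1544
40–49: 1870 * 0.952 = 1780
50–59: 1057 * 0.931 = 984
60–69: 2184 * 0.938 = 2049
Net migration: 0–9 − 277 → 560; 50–59 + 220 → 1204
→ [560, 550, 1814, 1544, 1780, 1204, 2049]
Period 3:
Births: 1814 * 0.171 = 310, 1544 * 0.231 = 357, 1780 * 0.121 = 215 → total 882
10–19: 560 * 0.966 = 541
20–29: 550 * 0.963 = 530
30–39: 1814 * 0.954 = 1731
40–49: 1544 * 0.952 = 1470
50–59: 1780 * 0.931 = 1657
60–69: 1204 * 0.938 = 1129
Net migration: 0–9 − 277 → 605; 50–59 + 220 → 1877
→ [605, 541, 530, 1731, 1470, 1877, 1129]
Period 4:
Births: 530 * 0.171 = 91, 1731 * 0.231 = 400, 1470 * 0.121 = 178 → total 669
10–19: 605 * 0.966 = 584
20–29: 541 * 0.963 = 521
30–39: 530 * 0.954 = 506
40–49: 1731 * 0.952 = 1648
50–59: 1470 * 0.931 = 1369
60–69: 1877 * 0.938 = 1761
Net migration: 0–9 − 277 → 392; 50–59 + 220 → 1589
→ [392, 584, 521, 506, 1648, 1589, 1761]
Total after period 4: 392 + 584 + 521 + 506 + 1648 + 1589 + 1761 = 7001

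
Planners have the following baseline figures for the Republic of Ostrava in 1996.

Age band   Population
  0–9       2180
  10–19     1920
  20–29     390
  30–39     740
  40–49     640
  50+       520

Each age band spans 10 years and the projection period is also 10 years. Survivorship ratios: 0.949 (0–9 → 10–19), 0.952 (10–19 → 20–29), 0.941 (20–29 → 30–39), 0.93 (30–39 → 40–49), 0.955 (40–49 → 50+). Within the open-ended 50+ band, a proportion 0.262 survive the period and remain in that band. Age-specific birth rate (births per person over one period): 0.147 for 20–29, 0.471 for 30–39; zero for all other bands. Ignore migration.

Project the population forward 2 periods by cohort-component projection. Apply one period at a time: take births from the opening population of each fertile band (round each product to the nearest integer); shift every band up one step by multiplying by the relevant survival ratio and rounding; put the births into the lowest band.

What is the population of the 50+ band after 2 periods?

[period 1]
Births: 390 × 0.147 = 57, 740 × 0.471 = 349 → 406
10–19: 2180 × 0.949 = 2069
20–29: 1920 × 0.952 = 1828
30–39: 390 × 0.941 = 367
40–49: 740 × 0.93 = 688
50+: 640 × 0.955 + 520 × 0.262 = 611 + 136 = 747
End of period: [406, 2069, 1828, 367, 688, 747]
[period 2]
Births: 1828 × 0.147 = 269, 367 × 0.471 = 173 → 442
10–19: 406 × 0.949 = 385
20–29: 2069 × 0.952 = 1970
30–39: 1828 × 0.941 = 1720
40–49: 367 × 0.93 = 341
50+: 688 × 0.955 + 747 × 0.262 = 657 + 196 = 853
End of period: [442, 385, 1970, 1720, 341, 853]

853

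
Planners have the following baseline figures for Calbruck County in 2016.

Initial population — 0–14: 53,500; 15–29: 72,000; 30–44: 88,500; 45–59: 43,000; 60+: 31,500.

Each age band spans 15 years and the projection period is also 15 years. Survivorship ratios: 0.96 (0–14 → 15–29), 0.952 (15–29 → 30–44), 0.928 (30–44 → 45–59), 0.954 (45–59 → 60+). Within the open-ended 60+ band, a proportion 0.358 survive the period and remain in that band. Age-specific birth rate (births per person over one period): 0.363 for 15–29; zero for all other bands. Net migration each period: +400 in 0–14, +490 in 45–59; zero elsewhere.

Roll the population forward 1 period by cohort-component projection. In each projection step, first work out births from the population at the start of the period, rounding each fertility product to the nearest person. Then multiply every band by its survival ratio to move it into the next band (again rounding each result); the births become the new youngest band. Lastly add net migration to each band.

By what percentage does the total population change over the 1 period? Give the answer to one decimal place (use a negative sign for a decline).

-2.5

Period 1.
Births: 72000 × 0.363 = 26136
15–29: 53500 × 0.96 = 51360
30–44: 72000 × 0.952 = 68544
45–59: 88500 × 0.928 = 82128
60+: 43000 × 0.954 + 31500 × 0.358 = 41022 + 11277 = 52299
Net migration: 0–14 + 400 → 26536; 45–59 + 490 → 82618
Giving 26536 / 51360 / 68544 / 82618 / 52299.
Total: 288500 → 281357; change = -7143; percentage change = -2.5%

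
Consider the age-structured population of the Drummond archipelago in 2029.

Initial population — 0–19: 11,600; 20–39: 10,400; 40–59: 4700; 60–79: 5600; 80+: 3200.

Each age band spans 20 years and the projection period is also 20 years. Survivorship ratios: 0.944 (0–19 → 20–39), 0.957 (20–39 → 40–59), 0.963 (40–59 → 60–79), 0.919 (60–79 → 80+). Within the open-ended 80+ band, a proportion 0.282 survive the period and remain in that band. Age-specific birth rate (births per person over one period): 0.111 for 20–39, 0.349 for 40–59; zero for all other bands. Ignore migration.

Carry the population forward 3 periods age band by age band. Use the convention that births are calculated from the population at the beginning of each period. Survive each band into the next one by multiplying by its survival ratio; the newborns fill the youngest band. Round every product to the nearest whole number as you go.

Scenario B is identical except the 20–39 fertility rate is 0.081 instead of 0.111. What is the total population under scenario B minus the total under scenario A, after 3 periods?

-695

Let group 1 be 0–19 through group 5 = 80+.
— Period 1 —
Births: 10400 × 0.111 = 1154, 4700 × 0.349 = 1640 ⇒ total 2794
Group 2: 11600 × 0.944 = 10950
Group 3: 10400 × 0.957 = 9953
Group 4: 4700 × 0.963 = 4526
Group 5: 5600 × 0.919 + 3200 × 0.282 = 5146 + 902 = 6048
End of period: [2794, 10950, 9953, 4526, 6048]
— Period 2 —
Births: 10950 × 0.111 = 1215, 9953 × 0.349 = 3474 ⇒ total 4689
Group 2: 2794 × 0.944 = 2638
Group 3: 10950 × 0.957 = 10479
Group 4: 9953 × 0.963 = 9585
Group 5: 4526 × 0.919 + 6048 × 0.282 = 4159 + 1706 = 5865
End of period: [4689, 2638, 10479, 9585, 5865]
— Period 3 —
Births: 2638 × 0.111 = 293, 10479 × 0.349 = 3657 ⇒ total 3950
Group 2: 4689 × 0.944 = 4426
Group 3: 2638 × 0.957 = 2525
Group 4: 10479 × 0.963 = 10091
Group 5: 9585 × 0.919 + 5865 × 0.282 = 8809 + 1654 = 10463
End of period: [3950, 4426, 2525, 10091, 10463]
Scenario A total after 3 periods: 31455
Scenario B projection —
— Period 1 —
Births: 10400 × 0.081 = 842, 4700 × 0.349 = 1640 ⇒ total 2482
Group 2: 11600 × 0.944 = 10950
Group 3: 10400 × 0.957 = 9953
Group 4: 4700 × 0.963 = 4526
Group 5: 5600 × 0.919 + 3200 × 0.282 = 5146 + 902 = 6048
End of period: [2482, 10950, 9953, 4526, 6048]
— Period 2 —
Births: 10950 × 0.081 = 887, 9953 × 0.349 = 3474 ⇒ total 4361
Group 2: 2482 × 0.944 = 2343
Group 3: 10950 × 0.957 = 10479
Group 4: 9953 × 0.963 = 9585
Group 5: 4526 × 0.919 + 6048 × 0.282 = 4159 + 1706 = 5865
End of period: [4361, 2343, 10479, 9585, 5865]
— Period 3 —
Births: 2343 × 0.081 = 190, 10479 × 0.349 = 3657 ⇒ total 3847
Group 2: 4361 × 0.944 = 4117
Group 3: 2343 × 0.957 = 2242
Group 4: 10479 × 0.963 = 10091
Group 5: 9585 × 0.919 + 5865 × 0.282 = 8809 + 1654 = 10463
End of period: [3847, 4117, 2242, 10091, 10463]
Scenario B total after 3 periods: 30760
Difference B − A = 30760 − 31455 = -695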